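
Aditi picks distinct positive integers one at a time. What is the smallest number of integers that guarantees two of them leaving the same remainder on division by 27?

The 27 residue classes mod 27 are the pigeonholes.
With 27 integers one could put 1 in each residue class and have no class reach 2.
The 28th integer pushes some class to 2, so 27·1 + 1 = 28.

28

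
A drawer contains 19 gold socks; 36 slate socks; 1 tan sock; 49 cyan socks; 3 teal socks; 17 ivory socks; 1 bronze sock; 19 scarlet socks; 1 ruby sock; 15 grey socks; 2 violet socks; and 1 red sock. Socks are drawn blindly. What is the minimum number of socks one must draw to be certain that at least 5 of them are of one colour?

Put each drawn sock into a box by colour. The largest draw with every box below 5 takes min(count, 4) from each colour; colours with fewer than 4 contribute all they have.
Σ min(cᵢ, 4) = 4 + 4 + 1 + 4 + 3 + 4 + 1 + 4 + 1 + 4 + 2 + 1 = 33.
Draw number 33 + 1 = 34 must push one box to 5.

34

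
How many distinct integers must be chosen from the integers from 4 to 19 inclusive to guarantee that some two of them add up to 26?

11

A set avoiding the sum 26 can contain at most one of each pair {x, 26−x}, plus the 4 elements whose complement lies outside the range or equal to its own complement.
The integers 4, …, 13 (10 of them) are such a set: any two sum to at least 4+5 = 9 and at most 12+13 = 25 < 26.
Any 11th integer completes one of the 6 pairs, so 11 choices force a sum of 26.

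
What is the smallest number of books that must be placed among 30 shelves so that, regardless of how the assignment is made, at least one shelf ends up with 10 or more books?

With 270 books one could put exactly 9 in each of the 30 shelves, and no shelf would reach 10.
By the pigeonhole principle, one more book must land in a shelf that already has 9, giving it 10.
So 30 × 9 + 1 = 271 books are required.

271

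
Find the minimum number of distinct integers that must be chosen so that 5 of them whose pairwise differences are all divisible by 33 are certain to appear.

Integers whose pairwise differences are multiples of 33 are exactly those sharing a remainder mod 33. By the pigeonhole principle, the 33 residue classes mod 33 are the pigeonholes.
With 132 integers one could put 4 in each residue class and have no class reach 5.
The 133rd integer pushes some class to 5, so 33·4 + 1 = 133.

133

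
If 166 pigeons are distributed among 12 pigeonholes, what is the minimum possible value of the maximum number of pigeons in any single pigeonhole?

14

Pigeonhole: the 12 pigeonholes are the holes and the 166 pigeons are the pigeons.
If every pigeonhole held at most 13 pigeons, the total would be at most 12 × 13 = 156, which is less than 166.
So some pigeonhole holds at least ⌈166/12⌉ = 14 pigeons.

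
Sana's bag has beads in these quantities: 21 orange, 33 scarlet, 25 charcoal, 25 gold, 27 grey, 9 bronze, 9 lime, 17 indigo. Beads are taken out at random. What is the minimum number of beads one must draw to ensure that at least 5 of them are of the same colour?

33

Pigeonhole: the 8 colours are the holes; the beads drawn are the pigeons.
To avoid 5 of any one colour, the worst case takes at most 4 of each colour.
That gives 4 + 4 + 4 + 4 + 4 + 4 + 4 + 4 = 32 beads with no colour reaching 5.
The next bead forces some colour to 5, so 32 + 1 = 33.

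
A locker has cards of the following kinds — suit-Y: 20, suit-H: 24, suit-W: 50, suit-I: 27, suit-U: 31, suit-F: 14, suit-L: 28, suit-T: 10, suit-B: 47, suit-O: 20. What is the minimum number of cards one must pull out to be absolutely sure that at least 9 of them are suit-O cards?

In the worst case for collecting suit-O cards, every non-suit-O card comes out first.
There are 20 + 24 + 50 + 27 + 31 + 14 + 28 + 10 + 47 = 251 non-suit-O cards altogether.
After those, each further card must be suit-O, so 251 + 9 = 260 draws guarantee 9 suit-O cards.

260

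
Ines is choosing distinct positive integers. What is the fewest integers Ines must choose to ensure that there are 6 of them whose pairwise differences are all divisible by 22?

Integers whose pairwise differences are multiples of 22 are exactly those sharing a remainder mod 22. The 22 residue classes mod 22 are the pigeonholes.
With 110 integers one could put 5 in each residue class and have no class reach 6.
The 111th integer pushes some class to 6, so 22·5 + 1 = 111.

111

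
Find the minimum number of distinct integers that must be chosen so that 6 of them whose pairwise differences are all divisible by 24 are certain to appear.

Integers whose pairwise differences are multiples of 24 are exactly those sharing a remainder mod 24. Pigeonhole: the 24 residue classes mod 24 are the pigeonholes.
With 120 integers one could put 5 in each residue class and have no class reach 6.
The 121st integer pushes some class to 6, so 24·5 + 1 = 121.

121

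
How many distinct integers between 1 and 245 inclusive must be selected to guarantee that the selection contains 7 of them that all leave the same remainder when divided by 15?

91

By the pigeonhole principle, the 15 residue classes mod 15 are the pigeonholes.
With 90 integers one could put 6 in each residue class and have no class reach 7.
The 91st integer pushes some class to 7, so 15·6 + 1 = 91.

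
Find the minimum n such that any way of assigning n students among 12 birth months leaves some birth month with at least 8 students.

With 84 students one could put exactly 7 in each of the 12 birth months, and no birth month would reach 8.
By pigeonhole, one more student must land in a birth month that already has 7, giving it 8.
So 12 × 7 + 1 = 85 students are required.

85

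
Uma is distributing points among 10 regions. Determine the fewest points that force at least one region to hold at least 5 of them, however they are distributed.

With 40 points one could put exactly 4 in each of the 10 regions, and no region would reach 5.
Pigeonhole: one more point must land in a region that already has 4, giving it 5.
So 10 × 4 + 1 = 41 points are required.

41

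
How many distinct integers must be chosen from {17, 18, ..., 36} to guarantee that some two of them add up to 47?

14

Two chosen integers sum to 47 exactly when both halves of some pair {x, 47−x} with 17 ≤ x ≤ 47−x ≤ 30 are chosen — 7 such pairs.
The remaining 6 elements (those with no distinct partner in range) can never complete a 47-sum, so the worst case takes all of them and one from each pair: 6 + 7 = 13.
By pigeonhole, the 14th integer has to be the second member of some pair, so 13 + 1 = 14.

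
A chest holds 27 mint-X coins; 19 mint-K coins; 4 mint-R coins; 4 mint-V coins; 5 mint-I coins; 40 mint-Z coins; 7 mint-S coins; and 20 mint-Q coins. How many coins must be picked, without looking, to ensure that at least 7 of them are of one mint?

Put each drawn coin into a box by mint. The largest draw with every box below 7 takes min(count, 6) from each mint; mints with fewer than 6 contribute all they have.
Σ min(cᵢ, 6) = 6 + 6 + 4 + 4 + 5 + 6 + 6 + 6 = 43.
Draw number 43 + 1 = 44 must push one box to 7.

44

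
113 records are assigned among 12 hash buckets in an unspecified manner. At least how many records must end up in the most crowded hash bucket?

10

By the pigeonhole principle, the 12 hash buckets are the holes and the 113 records are the pigeons.
If every hash bucket held at most 9 records, the total would be at most 12 × 9 = 108, which is less than 113.
So some hash bucket holds at least ⌈113/12⌉ = 10 records.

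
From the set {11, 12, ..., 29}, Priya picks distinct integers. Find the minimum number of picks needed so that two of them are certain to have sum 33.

14

Group the elements by complementary pair {x, 33−x}: {11,22}, {12,21}, {13,20}, …, giving 6 two-element pairs and 7 integers whose partner 33−x falls outside [11,29].
By pigeonhole, treating each of those 13 groups as a pigeonhole, one can pick one integer per group — 13 integers — with no two summing to 33.
The 14th integer lands in an occupied pair, forcing a sum of 33.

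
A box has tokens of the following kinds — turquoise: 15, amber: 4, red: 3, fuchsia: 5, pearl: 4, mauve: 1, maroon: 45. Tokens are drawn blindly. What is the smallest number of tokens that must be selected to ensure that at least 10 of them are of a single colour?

By pigeonhole, the 7 colours are the holes; the tokens drawn are the pigeons.
To avoid 10 of any one colour, the worst case takes at most 9 of each colour, or every token of a colour that has fewer than 9.
That gives 9 + 4 + 3 + 5 + 4 + 1 + 9 = 35 tokens with no colour reaching 10.
The next token forces some colour to 10, so 35 + 1 = 36.

36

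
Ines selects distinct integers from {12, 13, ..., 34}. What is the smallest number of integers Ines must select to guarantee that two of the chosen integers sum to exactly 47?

Group the elements by complementary pair {x, 47−x}: {13,34}, {14,33}, {15,32}, …, giving 11 two-element pairs and 1 integer whose partner 47−x falls outside [12,34].
Treating each of those 12 groups as a pigeonhole, one can pick one integer per group — 12 integers — with no two summing to 47.
The 13th integer lands in an occupied pair, forcing a sum of 47.

13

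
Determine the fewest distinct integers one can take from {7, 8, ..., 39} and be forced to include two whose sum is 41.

A set avoiding the sum 41 can contain at most one of each pair {x, 41−x}, plus the 5 elements whose complement lies outside the range.
The integers 21, …, 39 (19 of them) are such a set: any two sum to at least 21+22 = 43 > 41.
Any 20th integer completes one of the 14 pairs, so 20 choices force a sum of 41.

20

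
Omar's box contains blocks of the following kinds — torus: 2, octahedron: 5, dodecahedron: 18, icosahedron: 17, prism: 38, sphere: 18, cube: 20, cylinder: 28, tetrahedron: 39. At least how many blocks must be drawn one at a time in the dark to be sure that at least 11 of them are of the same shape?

78

An adversary could hand out at most 10 blocks per shape (torus, octahedron run out sooner): 2 + 5 + 10 + 10 + 10 + 10 + 10 + 10 + 10 = 77 blocks and still no shape has 11.
By pigeonhole, one more block lands in a shape already at 10, so 78 draws are enough and 77 are not.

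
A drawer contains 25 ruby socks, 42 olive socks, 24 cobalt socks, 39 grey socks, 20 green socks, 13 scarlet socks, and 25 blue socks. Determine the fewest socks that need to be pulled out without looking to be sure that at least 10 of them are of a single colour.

By pigeonhole, the 7 colours are the holes; the socks drawn are the pigeons.
To avoid 10 of any one colour, the worst case takes at most 9 of each colour.
That gives 9 + 9 + 9 + 9 + 9 + 9 + 9 = 63 socks with no colour reaching 10.
The next sock forces some colour to 10, so 63 + 1 = 64.

64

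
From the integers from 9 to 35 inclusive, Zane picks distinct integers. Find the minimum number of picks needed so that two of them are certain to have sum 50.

A set avoiding the sum 50 can contain at most one of each pair {x, 50−x}, plus the 7 elements whose complement lies outside the range or equal to its own complement.
The integers 9, …, 25 (17 of them) are such a set: any two sum to at least 9+10 = 19 and at most 24+25 = 49 < 50.
Pigeonhole: any 18th integer completes one of the 10 pairs, so 18 choices force a sum of 50.

18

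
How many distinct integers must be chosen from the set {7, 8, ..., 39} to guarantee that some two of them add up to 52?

21

Group the elements by complementary pair {x, 52−x}: {13,39}, {14,38}, {15,37}, …, giving 13 two-element pairs, the single value 26 (it cannot pair with itself since the integers are distinct), and 6 integers whose partner 52−x falls outside [7,39].
Treating each of those 20 groups as a pigeonhole, one can pick one integer per group — 20 integers — with no two summing to 52.
The 21st integer lands in an occupied pair, forcing a sum of 52.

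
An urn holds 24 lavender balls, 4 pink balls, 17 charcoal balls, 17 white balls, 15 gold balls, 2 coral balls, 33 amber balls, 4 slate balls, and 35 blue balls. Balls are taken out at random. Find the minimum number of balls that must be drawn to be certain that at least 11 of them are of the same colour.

71

Put each drawn ball into a box by colour. The largest draw with every box below 11 takes min(count, 10) from each colour; colours with fewer than 10 contribute all they have.
Σ min(cᵢ, 10) = 10 + 4 + 10 + 10 + 10 + 2 + 10 + 4 + 10 = 70.
Draw number 70 + 1 = 71 must push one box to 11.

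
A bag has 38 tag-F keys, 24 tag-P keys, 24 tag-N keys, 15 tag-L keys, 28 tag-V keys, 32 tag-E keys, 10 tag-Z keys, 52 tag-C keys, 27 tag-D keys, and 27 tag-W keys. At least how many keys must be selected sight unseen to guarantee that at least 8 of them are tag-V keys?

257

In the worst case for collecting tag-V keys, every non-tag-V key comes out first.
There are 38 + 24 + 24 + 15 + 32 + 10 + 52 + 27 + 27 = 249 non-tag-V keys altogether.
After those, each further key must be tag-V, so 249 + 8 = 257 draws guarantee 8 tag-V keys.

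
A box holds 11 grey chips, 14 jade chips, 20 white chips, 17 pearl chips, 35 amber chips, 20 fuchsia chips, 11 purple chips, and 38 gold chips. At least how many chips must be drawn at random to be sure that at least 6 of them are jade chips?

In the worst case for collecting jade chips, every non-jade chip comes out first.
There are 11 + 20 + 17 + 35 + 20 + 11 + 38 = 152 non-jade chips altogether.
After those, each further chip must be jade, so 152 + 6 = 158 draws guarantee 6 jade chips.

158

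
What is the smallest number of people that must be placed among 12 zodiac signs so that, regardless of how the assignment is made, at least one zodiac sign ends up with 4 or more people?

37

With 36 people one could put exactly 3 in each of the 12 zodiac signs, and no zodiac sign would reach 4.
By pigeonhole, one more person must land in a zodiac sign that already has 3, giving it 4.
So 12 × 3 + 1 = 37 people are required.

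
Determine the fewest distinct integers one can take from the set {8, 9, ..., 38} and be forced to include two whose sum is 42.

Two chosen integers sum to 42 exactly when both halves of some pair {x, 42−x} with 8 ≤ x ≤ 42−x ≤ 34 are chosen — 13 such pairs.
The remaining 5 elements (those with no distinct partner in range) can never complete a 42-sum, so the worst case takes all of them and one from each pair: 5 + 13 = 18.
The 19th integer has to be the second member of some pair, so 18 + 1 = 19.

19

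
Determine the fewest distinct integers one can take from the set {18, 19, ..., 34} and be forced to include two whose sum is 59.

Group the elements by complementary pair {x, 59−x}: {25,34}, {26,33}, {27,32}, …, giving 5 two-element pairs and 7 integers whose partner 59−x falls outside [18,34].
Treating each of those 12 groups as a pigeonhole, one can pick one integer per group — 12 integers — with no two summing to 59.
The 13th integer lands in an occupied pair, forcing a sum of 59.

13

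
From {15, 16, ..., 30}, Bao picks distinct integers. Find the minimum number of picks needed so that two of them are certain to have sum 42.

Group the elements by complementary pair {x, 42−x}: {15,27}, {16,26}, {17,25}, …, giving 6 two-element pairs, the single value 21 (it cannot pair with itself since the integers are distinct), and 3 integers whose partner 42−x falls outside [15,30].
By the pigeonhole principle, treating each of those 10 groups as a pigeonhole, one can pick one integer per group — 10 integers — with no two summing to 42.
The 11th integer lands in an occupied pair, forcing a sum of 42.

11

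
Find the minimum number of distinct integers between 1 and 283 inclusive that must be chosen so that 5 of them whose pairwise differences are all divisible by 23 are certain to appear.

93

Integers whose pairwise differences are multiples of 23 are exactly those sharing a remainder mod 23. The 23 residue classes mod 23 are the pigeonholes.
With 92 integers one could put 4 in each residue class and have no class reach 5.
The 93rd integer pushes some class to 5, so 23·4 + 1 = 93.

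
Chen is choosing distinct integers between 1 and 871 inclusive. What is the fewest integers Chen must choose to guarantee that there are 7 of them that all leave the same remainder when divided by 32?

193

The 32 residue classes mod 32 are the pigeonholes.
With 192 integers one could put 6 in each residue class and have no class reach 7.
The 193rd integer pushes some class to 7, so 32·6 + 1 = 193.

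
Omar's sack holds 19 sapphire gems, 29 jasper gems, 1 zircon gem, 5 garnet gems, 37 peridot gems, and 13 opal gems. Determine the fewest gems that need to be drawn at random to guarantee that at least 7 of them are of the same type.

31

By the pigeonhole principle, the 6 types are the holes; the gems drawn are the pigeons.
To avoid 7 of any one type, the worst case takes at most 6 of each type, or every gem of a type that has fewer than 6.
That gives 6 + 6 + 1 + 5 + 6 + 6 = 30 gems with no type reaching 7.
The next gem forces some type to 7, so 30 + 1 = 31.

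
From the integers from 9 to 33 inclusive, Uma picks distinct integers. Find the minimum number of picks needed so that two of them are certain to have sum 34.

18

A set avoiding the sum 34 can contain at most one of each pair {x, 34−x}, plus the 9 elements whose complement lies outside the range or equal to its own complement.
The integers 17, …, 33 (17 of them) are such a set: any two sum to at least 17+18 = 35 > 34.
Any 18th integer completes one of the 8 pairs, so 18 choices force a sum of 34.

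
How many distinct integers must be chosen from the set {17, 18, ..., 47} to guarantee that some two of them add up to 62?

Group the elements by complementary pair {x, 62−x}: {17,45}, {18,44}, {19,43}, …, giving 14 two-element pairs, the single value 31 (it cannot pair with itself since the integers are distinct), and 2 integers whose partner 62−x falls outside [17,47].
Treating each of those 17 groups as a pigeonhole, one can pick one integer per group — 17 integers — with no two summing to 62.
The 18th integer lands in an occupied pair, forcing a sum of 62.

18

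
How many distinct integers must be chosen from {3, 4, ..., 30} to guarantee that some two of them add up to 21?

A set avoiding the sum 21 can contain at most one of each pair {x, 21−x}, plus the 12 elements whose complement lies outside the range.
The integers 11, …, 30 (20 of them) are such a set: any two sum to at least 11+12 = 23 > 21.
Pigeonhole: any 21st integer completes one of the 8 pairs, so 21 choices force a sum of 21.

21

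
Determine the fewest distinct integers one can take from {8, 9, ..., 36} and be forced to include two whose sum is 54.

A set avoiding the sum 54 can contain at most one of each pair {x, 54−x}, plus the 11 elements whose complement lies outside the range or equal to its own complement.
The integers 8, …, 27 (20 of them) are such a set: any two sum to at least 8+9 = 17 and at most 26+27 = 53 < 54.
Any 21st integer completes one of the 9 pairs, so 21 choices force a sum of 54.

21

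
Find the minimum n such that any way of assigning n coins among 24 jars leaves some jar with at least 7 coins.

145

With 144 coins one could put exactly 6 in each of the 24 jars, and no jar would reach 7.
One more coin must land in a jar that already has 6, giving it 7.
So 24 × 6 + 1 = 145 coins are required.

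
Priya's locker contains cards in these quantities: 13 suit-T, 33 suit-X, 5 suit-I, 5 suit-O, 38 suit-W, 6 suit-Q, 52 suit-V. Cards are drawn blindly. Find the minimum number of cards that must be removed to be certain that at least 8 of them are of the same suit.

45

An adversary could hand out at most 7 cards per suit (suit-I, suit-O, suit-Q run out sooner): 7 + 7 + 5 + 5 + 7 + 6 + 7 = 44 cards and still no suit has 8.
Pigeonhole: one more card lands in a suit already at 7, so 45 draws are enough and 44 are not.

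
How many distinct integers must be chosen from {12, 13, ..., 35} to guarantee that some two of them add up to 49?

Two chosen integers sum to 49 exactly when both halves of some pair {x, 49−x} with 14 ≤ x ≤ 49−x ≤ 35 are chosen — 11 such pairs.
The remaining 2 elements (those with no distinct partner in range) can never complete a 49-sum, so the worst case takes all of them and one from each pair: 2 + 11 = 13.
Pigeonhole: the 14th integer has to be the second member of some pair, so 13 + 1 = 14.

14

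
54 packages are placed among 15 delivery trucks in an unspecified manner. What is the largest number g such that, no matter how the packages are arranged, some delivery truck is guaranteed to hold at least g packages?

By pigeonhole, the 15 delivery trucks are the holes and the 54 packages are the pigeons.
If every delivery truck held at most 3 packages, the total would be at most 15 × 3 = 45, which is less than 54.
So some delivery truck holds at least ⌈54/15⌉ = 4 packages.

4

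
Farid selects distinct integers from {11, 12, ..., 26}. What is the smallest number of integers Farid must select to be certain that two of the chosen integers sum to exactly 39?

10

Two chosen integers sum to 39 exactly when both halves of some pair {x, 39−x} with 13 ≤ x ≤ 39−x ≤ 26 are chosen — 7 such pairs.
The remaining 2 elements (those with no distinct partner in range) can never complete a 39-sum, so the worst case takes all of them and one from each pair: 2 + 7 = 9.
The 10th integer has to be the second member of some pair, so 9 + 1 = 10.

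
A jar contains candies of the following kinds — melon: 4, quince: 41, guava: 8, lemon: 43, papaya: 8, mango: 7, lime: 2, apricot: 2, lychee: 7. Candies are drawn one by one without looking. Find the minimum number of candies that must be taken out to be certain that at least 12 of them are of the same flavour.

61

Pigeonhole: put each drawn candy into a box by flavour. The largest draw with every box below 12 takes min(count, 11) from each flavour; flavours with fewer than 11 contribute all they have.
Σ min(cᵢ, 11) = 4 + 11 + 8 + 11 + 8 + 7 + 2 + 2 + 7 = 60.
Draw number 60 + 1 = 61 must push one box to 12.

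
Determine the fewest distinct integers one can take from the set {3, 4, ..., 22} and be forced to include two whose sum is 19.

A set avoiding the sum 19 can contain at most one of each pair {x, 19−x}, plus the 6 elements whose complement lies outside the range.
The integers 10, …, 22 (13 of them) are such a set: any two sum to at least 10+11 = 21 > 19.
Any 14th integer completes one of the 7 pairs, so 14 choices force a sum of 19.

14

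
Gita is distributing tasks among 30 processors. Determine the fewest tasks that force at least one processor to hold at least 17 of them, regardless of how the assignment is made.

With 480 tasks one could put exactly 16 in each of the 30 processors, and no processor would reach 17.
By pigeonhole, one more task must land in a processor that already has 16, giving it 17.
So 30 × 16 + 1 = 481 tasks are required.

481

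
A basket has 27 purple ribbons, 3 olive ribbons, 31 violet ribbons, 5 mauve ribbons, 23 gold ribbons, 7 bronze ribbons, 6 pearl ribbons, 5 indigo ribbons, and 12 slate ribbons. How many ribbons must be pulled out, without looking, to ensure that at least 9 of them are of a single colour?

Put each drawn ribbon into a box by colour. The largest draw with every box below 9 takes min(count, 8) from each colour; colours with fewer than 8 contribute all they have.
Σ min(cᵢ, 8) = 8 + 3 + 8 + 5 + 8 + 7 + 6 + 5 + 8 = 58.
Draw number 58 + 1 = 59 must push one box to 9.

59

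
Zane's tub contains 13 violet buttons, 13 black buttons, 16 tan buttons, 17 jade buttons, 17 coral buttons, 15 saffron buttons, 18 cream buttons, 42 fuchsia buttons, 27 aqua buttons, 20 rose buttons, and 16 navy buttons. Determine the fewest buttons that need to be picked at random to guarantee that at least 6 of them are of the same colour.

An adversary could hand out at most 5 buttons per colour: 5 + 5 + 5 + 5 + 5 + 5 + 5 + 5 + 5 + 5 + 5 = 55 buttons and still no colour has 6.
Pigeonhole: one more button lands in a colour already at 5, so 56 draws are enough and 55 are not.

56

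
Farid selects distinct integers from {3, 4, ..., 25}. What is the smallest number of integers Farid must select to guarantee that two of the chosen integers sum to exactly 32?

15

Two chosen integers sum to 32 exactly when both halves of some pair {x, 32−x} with 7 ≤ x ≤ 32−x ≤ 25 are chosen — 9 such pairs.
The remaining 5 elements (those with no distinct partner in range) can never complete a 32-sum, so the worst case takes all of them and one from each pair: 5 + 9 = 14.
The 15th integer has to be the second member of some pair, so 14 + 1 = 15.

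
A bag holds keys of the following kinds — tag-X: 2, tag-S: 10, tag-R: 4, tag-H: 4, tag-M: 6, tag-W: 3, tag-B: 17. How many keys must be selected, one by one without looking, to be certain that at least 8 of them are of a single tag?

34

By pigeonhole, the 7 tags are the holes; the keys drawn are the pigeons.
To avoid 8 of any one tag, the worst case takes at most 7 of each tag, or every key of a tag that has fewer than 7.
That gives 2 + 7 + 4 + 4 + 6 + 3 + 7 = 33 keys with no tag reaching 8.
The next key forces some tag to 8, so 33 + 1 = 34.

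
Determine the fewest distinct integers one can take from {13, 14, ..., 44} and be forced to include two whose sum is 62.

20

Group the elements by complementary pair {x, 62−x}: {18,44}, {19,43}, {20,42}, …, giving 13 two-element pairs, the single value 31 (it cannot pair with itself since the integers are distinct), and 5 integers whose partner 62−x falls outside [13,44].
Pigeonhole: treating each of those 19 groups as a pigeonhole, one can pick one integer per group — 19 integers — with no two summing to 62.
The 20th integer lands in an occupied pair, forcing a sum of 62.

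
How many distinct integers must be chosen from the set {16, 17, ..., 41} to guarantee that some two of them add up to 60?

16

Group the elements by complementary pair {x, 60−x}: {19,41}, {20,40}, {21,39}, …, giving 11 two-element pairs, the single value 30 (it cannot pair with itself since the integers are distinct), and 3 integers whose partner 60−x falls outside [16,41].
Pigeonhole: treating each of those 15 groups as a pigeonhole, one can pick one integer per group — 15 integers — with no two summing to 60.
The 16th integer lands in an occupied pair, forcing a sum of 60.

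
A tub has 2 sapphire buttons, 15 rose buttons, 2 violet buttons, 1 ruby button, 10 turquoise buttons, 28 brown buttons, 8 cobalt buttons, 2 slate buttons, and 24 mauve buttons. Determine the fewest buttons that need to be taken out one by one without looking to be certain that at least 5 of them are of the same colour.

28

An adversary could hand out at most 4 buttons per colour (4 colours run out sooner): 2 + 4 + 2 + 1 + 4 + 4 + 4 + 2 + 4 = 27 buttons and still no colour has 5.
By the pigeonhole principle, one more button lands in a colour already at 4, so 28 draws are enough and 27 are not.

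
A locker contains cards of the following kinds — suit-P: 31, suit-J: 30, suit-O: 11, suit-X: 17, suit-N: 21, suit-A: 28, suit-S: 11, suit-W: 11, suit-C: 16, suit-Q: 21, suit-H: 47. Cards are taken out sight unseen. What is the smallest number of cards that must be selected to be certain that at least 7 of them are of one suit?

67

The 11 suits are the holes; the cards drawn are the pigeons.
To avoid 7 of any one suit, the worst case takes at most 6 of each suit.
That gives 6 + 6 + 6 + 6 + 6 + 6 + 6 + 6 + 6 + 6 + 6 = 66 cards with no suit reaching 7.
The next card forces some suit to 7, so 66 + 1 = 67.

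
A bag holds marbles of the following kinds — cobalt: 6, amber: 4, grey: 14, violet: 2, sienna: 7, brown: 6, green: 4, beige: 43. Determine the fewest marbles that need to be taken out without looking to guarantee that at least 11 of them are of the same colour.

Pigeonhole: put each drawn marble into a box by colour. The largest draw with every box below 11 takes min(count, 10) from each colour; colours with fewer than 10 contribute all they have.
Σ min(cᵢ, 10) = 6 + 4 + 10 + 2 + 7 + 6 + 4 + 10 = 49.
Draw number 49 + 1 = 50 must push one box to 11.

50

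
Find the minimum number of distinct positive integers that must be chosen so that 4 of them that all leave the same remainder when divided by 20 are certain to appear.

61

The 20 residue classes mod 20 are the pigeonholes.
With 60 integers one could put 3 in each residue class and have no class reach 4.
The 61st integer pushes some class to 4, so 20·3 + 1 = 61.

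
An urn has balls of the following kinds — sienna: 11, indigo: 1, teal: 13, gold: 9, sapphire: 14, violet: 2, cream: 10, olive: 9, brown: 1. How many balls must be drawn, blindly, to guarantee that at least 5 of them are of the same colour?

29

Pigeonhole: put each drawn ball into a box by colour. The largest draw with every box below 5 takes min(count, 4) from each colour; colours with fewer than 4 contribute all they have.
Σ min(cᵢ, 4) = 4 + 1 + 4 + 4 + 4 + 2 + 4 + 4 + 1 = 28.
Draw number 28 + 1 = 29 must push one box to 5.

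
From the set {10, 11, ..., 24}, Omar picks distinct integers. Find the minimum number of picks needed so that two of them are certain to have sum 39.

11

Two chosen integers sum to 39 exactly when both halves of some pair {x, 39−x} with 15 ≤ x ≤ 39−x ≤ 24 are chosen — 5 such pairs.
The remaining 5 elements (those with no distinct partner in range) can never complete a 39-sum, so the worst case takes all of them and one from each pair: 5 + 5 = 10.
The 11th integer has to be the second member of some pair, so 10 + 1 = 11.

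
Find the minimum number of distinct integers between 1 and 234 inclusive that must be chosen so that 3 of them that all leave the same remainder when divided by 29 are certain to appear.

59

By the pigeonhole principle, the 29 residue classes mod 29 are the pigeonholes.
With 58 integers one could put 2 in each residue class and have no class reach 3.
The 59th integer pushes some class to 3, so 29·2 + 1 = 59.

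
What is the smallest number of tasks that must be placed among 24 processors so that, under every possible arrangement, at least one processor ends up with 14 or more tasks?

With 312 tasks one could put exactly 13 in each of the 24 processors, and no processor would reach 14.
Pigeonhole: one more task must land in a processor that already has 13, giving it 14.
So 24 × 13 + 1 = 313 tasks are required.

313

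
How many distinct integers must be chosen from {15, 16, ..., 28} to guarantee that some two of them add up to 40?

Group the elements by complementary pair {x, 40−x}: {15,25}, {16,24}, {17,23}, …, giving 5 two-element pairs; the single value 20 (it cannot pair with itself since the integers are distinct); and 3 integers whose partner 40−x falls outside [15,28].
Treating each of those 9 groups as a pigeonhole, one can pick one integer per group — 9 integers — with no two summing to 40.
The 10th integer lands in an occupied pair, forcing a sum of 40.

10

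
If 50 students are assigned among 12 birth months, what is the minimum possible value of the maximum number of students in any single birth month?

5

By pigeonhole, the 12 birth months are the holes and the 50 students are the pigeons.
If every birth month held at most 4 students, the total would be at most 12 × 4 = 48, which is less than 50.
So some birth month holds at least ⌈50/12⌉ = 5 students.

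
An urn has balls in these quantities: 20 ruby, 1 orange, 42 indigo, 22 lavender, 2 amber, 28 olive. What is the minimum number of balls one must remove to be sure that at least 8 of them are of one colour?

The 6 colours are the holes; the balls drawn are the pigeons.
To avoid 8 of any one colour, the worst case takes at most 7 of each colour, or every ball of a colour that has fewer than 7.
That gives 7 + 1 + 7 + 7 + 2 + 7 = 31 balls with no colour reaching 8.
The next ball forces some colour to 8, so 31 + 1 = 32.

32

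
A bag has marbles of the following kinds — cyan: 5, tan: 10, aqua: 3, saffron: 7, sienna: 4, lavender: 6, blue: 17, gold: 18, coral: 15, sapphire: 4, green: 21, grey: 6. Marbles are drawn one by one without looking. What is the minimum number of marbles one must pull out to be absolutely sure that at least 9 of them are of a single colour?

76

The 12 colours are the holes; the marbles drawn are the pigeons.
To avoid 9 of any one colour, the worst case takes at most 8 of each colour, or every marble of a colour that has fewer than 8.
That gives 5 + 8 + 3 + 7 + 4 + 6 + 8 + 8 + 8 + 4 + 8 + 6 = 75 marbles with no colour reaching 9.
The next marble forces some colour to 9, so 75 + 1 = 76.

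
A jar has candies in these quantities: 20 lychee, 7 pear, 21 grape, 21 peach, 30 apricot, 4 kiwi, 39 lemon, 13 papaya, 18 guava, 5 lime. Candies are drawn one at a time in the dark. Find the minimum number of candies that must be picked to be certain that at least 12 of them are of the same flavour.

The 10 flavours are the holes; the candies drawn are the pigeons.
To avoid 12 of any one flavour, the worst case takes at most 11 of each flavour, or every candy of a flavour that has fewer than 11.
That gives 11 + 7 + 11 + 11 + 11 + 4 + 11 + 11 + 11 + 5 = 93 candies with no flavour reaching 12.
The next candy forces some flavour to 12, so 93 + 1 = 94.

94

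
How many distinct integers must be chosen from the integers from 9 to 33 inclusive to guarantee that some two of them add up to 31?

Two chosen integers sum to 31 exactly when both halves of some pair {x, 31−x} with 9 ≤ x ≤ 31−x ≤ 22 are chosen — 7 such pairs.
The remaining 11 elements (those with no distinct partner in range) can never complete a 31-sum, so the worst case takes all of them and one from each pair: 11 + 7 = 18.
The 19th integer has to be the second member of some pair, so 18 + 1 = 19.

19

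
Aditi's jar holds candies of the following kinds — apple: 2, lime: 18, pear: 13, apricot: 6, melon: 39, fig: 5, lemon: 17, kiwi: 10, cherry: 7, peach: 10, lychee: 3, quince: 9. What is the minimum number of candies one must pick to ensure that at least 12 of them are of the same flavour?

Put each drawn candy into a box by flavour. The largest draw with every box below 12 takes min(count, 11) from each flavour; flavours with fewer than 11 contribute all they have.
Σ min(cᵢ, 11) = 2 + 11 + 11 + 6 + 11 + 5 + 11 + 10 + 7 + 10 + 3 + 9 = 96.
Draw number 96 + 1 = 97 must push one box to 12.

97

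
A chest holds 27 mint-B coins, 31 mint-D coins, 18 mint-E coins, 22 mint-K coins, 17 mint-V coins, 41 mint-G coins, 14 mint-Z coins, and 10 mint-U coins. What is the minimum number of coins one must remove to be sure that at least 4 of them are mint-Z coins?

170

In the worst case for collecting mint-Z coins, every non-mint-Z coin comes out first.
There are 27 + 31 + 18 + 22 + 17 + 41 + 10 = 166 non-mint-Z coins altogether.
After those, each further coin must be mint-Z, so 166 + 4 = 170 draws guarantee 4 mint-Z coins.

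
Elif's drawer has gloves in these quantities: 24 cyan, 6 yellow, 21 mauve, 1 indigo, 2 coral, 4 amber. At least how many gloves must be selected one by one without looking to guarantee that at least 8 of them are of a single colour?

By pigeonhole, the 6 colours are the holes; the gloves drawn are the pigeons.
To avoid 8 of any one colour, the worst case takes at most 7 of each colour, or every glove of a colour that has fewer than 7.
That gives 7 + 6 + 7 + 1 + 2 + 4 = 27 gloves with no colour reaching 8.
The next glove forces some colour to 8, so 27 + 1 = 28.

28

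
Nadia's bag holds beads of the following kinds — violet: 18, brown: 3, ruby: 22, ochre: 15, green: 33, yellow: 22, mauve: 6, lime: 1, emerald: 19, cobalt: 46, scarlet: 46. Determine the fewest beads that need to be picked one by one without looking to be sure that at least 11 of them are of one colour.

91

An adversary could hand out at most 10 beads per colour (brown, mauve, lime run out sooner): 10 + 3 + 10 + 10 + 10 + 10 + 6 + 1 + 10 + 10 + 10 = 90 beads and still no colour has 11.
One more bead lands in a colour already at 10, so 91 draws are enough and 90 are not.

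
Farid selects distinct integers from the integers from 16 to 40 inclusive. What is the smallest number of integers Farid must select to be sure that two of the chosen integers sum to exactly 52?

Two chosen integers sum to 52 exactly when both halves of some pair {x, 52−x} with 16 ≤ x ≤ 52−x ≤ 36 are chosen — 10 such pairs.
The remaining 5 elements (those with no distinct partner in range) can never complete a 52-sum, so the worst case takes all of them and one from each pair: 5 + 10 = 15.
The 16th integer has to be the second member of some pair, so 15 + 1 = 16.

16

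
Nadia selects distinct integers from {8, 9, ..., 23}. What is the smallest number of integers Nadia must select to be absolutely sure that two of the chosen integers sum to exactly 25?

A set avoiding the sum 25 can contain at most one of each pair {x, 25−x}, plus the 6 elements whose complement lies outside the range.
The integers 13, …, 23 (11 of them) are such a set: any two sum to at least 13+14 = 27 > 25.
Pigeonhole: any 12th integer completes one of the 5 pairs, so 12 choices force a sum of 25.

12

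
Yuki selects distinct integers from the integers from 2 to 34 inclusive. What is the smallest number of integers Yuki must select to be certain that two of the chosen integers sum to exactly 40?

Two chosen integers sum to 40 exactly when both halves of some pair {x, 40−x} with 6 ≤ x ≤ 40−x ≤ 34 are chosen — 14 such pairs.
The remaining 5 elements (those with no distinct partner in range) can never complete a 40-sum, so the worst case takes all of them and one from each pair: 5 + 14 = 19.
The 20th integer has to be the second member of some pair, so 19 + 1 = 20.

20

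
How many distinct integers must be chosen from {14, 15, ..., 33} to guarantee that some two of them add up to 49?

Group the elements by complementary pair {x, 49−x}: {16,33}, {17,32}, {18,31}, …, giving 9 two-element pairs and 2 integers whose partner 49−x falls outside [14,33].
Pigeonhole: treating each of those 11 groups as a pigeonhole, one can pick one integer per group — 11 integers — with no two summing to 49.
The 12th integer lands in an occupied pair, forcing a sum of 49.

12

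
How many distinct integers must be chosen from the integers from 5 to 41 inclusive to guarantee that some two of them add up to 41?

A set avoiding the sum 41 can contain at most one of each pair {x, 41−x}, plus the 5 elements whose complement lies outside the range.
The integers 21, …, 41 (21 of them) are such a set: any two sum to at least 21+22 = 43 > 41.
By the pigeonhole principle, any 22nd integer completes one of the 16 pairs, so 22 choices force a sum of 41.

22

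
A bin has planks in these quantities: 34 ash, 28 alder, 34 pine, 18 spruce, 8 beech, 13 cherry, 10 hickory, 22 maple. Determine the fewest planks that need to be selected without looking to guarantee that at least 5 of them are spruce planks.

154

In the worst case for collecting spruce planks, every non-spruce plank comes out first.
There are 34 + 28 + 34 + 8 + 13 + 10 + 22 = 149 non-spruce planks altogether.
After those, each further plank must be spruce, so 149 + 5 = 154 draws guarantee 5 spruce planks.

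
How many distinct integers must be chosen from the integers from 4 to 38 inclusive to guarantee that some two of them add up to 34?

23

Two chosen integers sum to 34 exactly when both halves of some pair {x, 34−x} with 4 ≤ x ≤ 34−x ≤ 30 are chosen — 13 such pairs.
The remaining 9 elements (those with no distinct partner in range) can never complete a 34-sum, so the worst case takes all of them and one from each pair: 9 + 13 = 22.
The 23rd integer has to be the second member of some pair, so 22 + 1 = 23.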